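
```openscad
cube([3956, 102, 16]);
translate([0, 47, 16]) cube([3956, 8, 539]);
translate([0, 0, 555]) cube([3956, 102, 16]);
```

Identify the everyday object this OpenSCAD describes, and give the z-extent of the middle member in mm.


An I-beam. The web height is 539 mm.

Two wide flanges with a thin centred web — an I-beam. Overall 571 mm minus two 16 mm flanges gives a web of 571 − 2·16 = 539 mm.


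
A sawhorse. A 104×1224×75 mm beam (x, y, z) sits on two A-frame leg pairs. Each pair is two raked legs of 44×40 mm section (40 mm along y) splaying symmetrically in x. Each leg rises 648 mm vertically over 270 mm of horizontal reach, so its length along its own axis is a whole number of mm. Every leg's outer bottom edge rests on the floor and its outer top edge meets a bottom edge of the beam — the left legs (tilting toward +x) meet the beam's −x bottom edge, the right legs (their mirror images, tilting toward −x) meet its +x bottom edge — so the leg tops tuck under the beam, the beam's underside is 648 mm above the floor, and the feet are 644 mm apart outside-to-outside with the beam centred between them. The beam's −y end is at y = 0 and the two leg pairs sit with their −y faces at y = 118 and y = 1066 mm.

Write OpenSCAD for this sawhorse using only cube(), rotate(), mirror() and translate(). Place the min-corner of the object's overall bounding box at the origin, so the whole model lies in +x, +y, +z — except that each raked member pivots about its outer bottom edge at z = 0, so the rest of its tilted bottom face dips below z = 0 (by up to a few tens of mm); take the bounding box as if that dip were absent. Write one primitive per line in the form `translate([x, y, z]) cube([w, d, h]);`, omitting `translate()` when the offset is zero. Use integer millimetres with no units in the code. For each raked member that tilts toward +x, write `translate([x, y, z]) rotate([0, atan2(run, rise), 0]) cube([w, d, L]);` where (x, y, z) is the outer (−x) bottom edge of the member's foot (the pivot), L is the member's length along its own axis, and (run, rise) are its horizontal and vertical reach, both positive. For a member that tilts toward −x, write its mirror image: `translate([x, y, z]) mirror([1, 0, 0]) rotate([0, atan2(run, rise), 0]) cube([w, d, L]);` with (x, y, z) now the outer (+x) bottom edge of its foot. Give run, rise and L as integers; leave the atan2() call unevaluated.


// leg length = √(270² + 648²) = 702
// right-leg outer foot x = 2·270 + 104 = 644
// beam min-corner = (270, 0, 648)
translate([270, 0, 648]) cube([104, 1224, 75]);
translate([0, 118, 0]) rotate([0, atan2(270, 648), 0]) cube([44, 40, 702]);
translate([644, 118, 0]) mirror([1, 0, 0]) rotate([0, atan2(270, 648), 0]) cube([44, 40, 702]);
translate([0, 1066, 0]) rotate([0, atan2(270, 648), 0]) cube([44, 40, 702]);
translate([644, 1066, 0]) mirror([1, 0, 0]) rotate([0, atan2(270, 648), 0]) cube([44, 40, 702]);


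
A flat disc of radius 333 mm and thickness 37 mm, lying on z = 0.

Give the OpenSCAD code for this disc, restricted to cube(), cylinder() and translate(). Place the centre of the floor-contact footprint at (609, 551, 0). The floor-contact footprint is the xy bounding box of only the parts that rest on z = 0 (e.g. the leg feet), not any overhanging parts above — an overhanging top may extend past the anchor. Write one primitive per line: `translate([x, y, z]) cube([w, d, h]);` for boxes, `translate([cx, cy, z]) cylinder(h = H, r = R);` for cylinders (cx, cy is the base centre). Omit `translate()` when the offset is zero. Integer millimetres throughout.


translate([609, 551, 0]) cylinder(h = 37, r = 333);


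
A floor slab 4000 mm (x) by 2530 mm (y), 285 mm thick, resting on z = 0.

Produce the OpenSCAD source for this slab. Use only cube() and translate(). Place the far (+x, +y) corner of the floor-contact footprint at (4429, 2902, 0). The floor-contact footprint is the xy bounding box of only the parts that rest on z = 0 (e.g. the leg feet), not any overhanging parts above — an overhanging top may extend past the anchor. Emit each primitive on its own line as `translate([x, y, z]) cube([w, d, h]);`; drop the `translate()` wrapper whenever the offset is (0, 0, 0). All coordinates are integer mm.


translate([429, 372, 0]) cube([4000, 2530, 285]);


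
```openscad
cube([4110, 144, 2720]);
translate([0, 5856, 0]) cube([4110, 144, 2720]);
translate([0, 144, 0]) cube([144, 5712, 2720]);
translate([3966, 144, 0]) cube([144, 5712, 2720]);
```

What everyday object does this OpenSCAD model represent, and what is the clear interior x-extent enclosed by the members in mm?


A house (or room) frame. The interior width is 3822 mm.

Four 2720 mm walls enclosing a rectangle with no floor or roof — a room or house frame. Outside width is 4110 mm and wall thickness is 144 mm, so the interior width is 4110 − 2 × 144 = 3822 mm.


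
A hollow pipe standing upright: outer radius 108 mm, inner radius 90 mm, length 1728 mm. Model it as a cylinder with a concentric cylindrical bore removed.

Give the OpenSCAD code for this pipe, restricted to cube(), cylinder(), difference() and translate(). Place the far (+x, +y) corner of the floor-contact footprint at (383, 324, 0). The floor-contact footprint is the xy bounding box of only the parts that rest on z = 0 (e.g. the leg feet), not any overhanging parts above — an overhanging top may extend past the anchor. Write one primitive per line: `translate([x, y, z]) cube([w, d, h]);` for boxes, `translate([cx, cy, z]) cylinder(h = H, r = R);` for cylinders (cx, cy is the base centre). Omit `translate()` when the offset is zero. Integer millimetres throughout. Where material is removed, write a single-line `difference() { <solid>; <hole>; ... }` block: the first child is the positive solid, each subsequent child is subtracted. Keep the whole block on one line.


difference() { translate([275, 216, 0]) cylinder(h = 1728, r = 108); translate([275, 216, 0]) cylinder(h = 1728, r = 90); }


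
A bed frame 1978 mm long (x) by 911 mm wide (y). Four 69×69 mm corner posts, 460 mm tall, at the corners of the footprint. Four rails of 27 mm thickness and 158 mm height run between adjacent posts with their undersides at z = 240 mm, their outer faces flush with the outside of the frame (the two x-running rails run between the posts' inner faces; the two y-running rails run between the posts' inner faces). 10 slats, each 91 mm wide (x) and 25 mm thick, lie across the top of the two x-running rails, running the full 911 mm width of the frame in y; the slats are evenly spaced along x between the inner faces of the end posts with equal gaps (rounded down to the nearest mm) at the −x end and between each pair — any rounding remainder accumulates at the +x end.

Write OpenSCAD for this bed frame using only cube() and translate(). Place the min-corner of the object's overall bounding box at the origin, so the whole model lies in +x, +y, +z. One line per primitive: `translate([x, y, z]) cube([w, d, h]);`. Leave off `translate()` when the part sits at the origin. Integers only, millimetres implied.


cube([69, 69, 460]);
translate([0, 842, 0]) cube([69, 69, 460]);
translate([1909, 0, 0]) cube([69, 69, 460]);
translate([1909, 842, 0]) cube([69, 69, 460]);
translate([69, 0, 240]) cube([1840, 27, 158]);
translate([69, 884, 240]) cube([1840, 27, 158]);
translate([0, 69, 240]) cube([27, 773, 158]);
translate([1951, 69, 240]) cube([27, 773, 158]);
translate([153, 0, 398]) cube([91, 911, 25]);
translate([328, 0, 398]) cube([91, 911, 25]);
translate([503, 0, 398]) cube([91, 911, 25]);
translate([678, 0, 398]) cube([91, 911, 25]);
translate([853, 0, 398]) cube([91, 911, 25]);
translate([1028, 0, 398]) cube([91, 911, 25]);
translate([1203, 0, 398]) cube([91, 911, 25]);
translate([1378, 0, 398]) cube([91, 911, 25]);
translate([1553, 0, 398]) cube([91, 911, 25]);
translate([1728, 0, 398]) cube([91, 911, 25]);


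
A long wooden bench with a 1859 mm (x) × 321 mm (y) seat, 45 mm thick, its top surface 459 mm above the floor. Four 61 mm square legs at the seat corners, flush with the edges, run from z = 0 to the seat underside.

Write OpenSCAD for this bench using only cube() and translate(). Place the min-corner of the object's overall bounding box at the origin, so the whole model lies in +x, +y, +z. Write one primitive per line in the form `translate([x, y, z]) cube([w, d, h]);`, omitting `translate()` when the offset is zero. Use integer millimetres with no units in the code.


// leg_h = 459 − 45 = 414
translate([0, 0, 414]) cube([1859, 321, 45]);
cube([61, 61, 414]);
translate([0, 260, 0]) cube([61, 61, 414]);
translate([1798, 0, 0]) cube([61, 61, 414]);
translate([1798, 260, 0]) cube([61, 61, 414]);


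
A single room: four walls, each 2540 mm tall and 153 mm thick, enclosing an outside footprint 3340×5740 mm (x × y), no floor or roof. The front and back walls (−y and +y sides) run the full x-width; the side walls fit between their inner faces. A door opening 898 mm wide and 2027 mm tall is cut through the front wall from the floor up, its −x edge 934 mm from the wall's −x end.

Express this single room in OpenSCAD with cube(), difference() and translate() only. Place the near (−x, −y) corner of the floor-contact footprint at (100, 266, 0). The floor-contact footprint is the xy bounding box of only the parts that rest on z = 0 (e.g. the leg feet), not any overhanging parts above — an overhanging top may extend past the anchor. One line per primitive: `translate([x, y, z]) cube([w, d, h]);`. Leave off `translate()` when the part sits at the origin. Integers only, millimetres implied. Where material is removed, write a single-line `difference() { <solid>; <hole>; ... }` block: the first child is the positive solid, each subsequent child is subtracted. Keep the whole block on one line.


difference() { translate([100, 266, 0]) cube([3340, 153, 2540]); translate([1034, 266, 0]) cube([898, 153, 2027]); }
translate([100, 5853, 0]) cube([3340, 153, 2540]);
translate([100, 419, 0]) cube([153, 5434, 2540]);
translate([3287, 419, 0]) cube([153, 5434, 2540]);


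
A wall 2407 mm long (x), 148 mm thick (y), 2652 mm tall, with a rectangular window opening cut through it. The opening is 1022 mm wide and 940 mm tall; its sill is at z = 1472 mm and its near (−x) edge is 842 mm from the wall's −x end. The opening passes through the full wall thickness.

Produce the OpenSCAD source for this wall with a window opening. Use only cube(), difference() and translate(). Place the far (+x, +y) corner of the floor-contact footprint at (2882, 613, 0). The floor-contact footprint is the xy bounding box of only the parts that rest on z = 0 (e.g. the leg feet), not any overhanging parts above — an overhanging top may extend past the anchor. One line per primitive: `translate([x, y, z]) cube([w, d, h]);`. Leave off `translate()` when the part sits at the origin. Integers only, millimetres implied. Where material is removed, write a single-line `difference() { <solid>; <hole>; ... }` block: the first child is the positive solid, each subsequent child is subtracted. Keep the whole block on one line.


difference() { translate([475, 465, 0]) cube([2407, 148, 2652]); translate([1317, 465, 1472]) cube([1022, 148, 940]); }


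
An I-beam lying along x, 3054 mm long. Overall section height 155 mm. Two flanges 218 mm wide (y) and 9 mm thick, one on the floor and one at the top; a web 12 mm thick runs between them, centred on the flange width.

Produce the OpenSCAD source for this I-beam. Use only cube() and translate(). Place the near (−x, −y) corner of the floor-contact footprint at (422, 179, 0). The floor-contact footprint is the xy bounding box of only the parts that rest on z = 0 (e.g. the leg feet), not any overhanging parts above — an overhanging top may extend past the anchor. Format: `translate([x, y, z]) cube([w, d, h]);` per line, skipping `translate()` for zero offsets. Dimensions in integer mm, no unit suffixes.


translate([422, 179, 0]) cube([3054, 218, 9]);
translate([422, 282, 9]) cube([3054, 12, 137]);
translate([422, 179, 146]) cube([3054, 218, 9]);


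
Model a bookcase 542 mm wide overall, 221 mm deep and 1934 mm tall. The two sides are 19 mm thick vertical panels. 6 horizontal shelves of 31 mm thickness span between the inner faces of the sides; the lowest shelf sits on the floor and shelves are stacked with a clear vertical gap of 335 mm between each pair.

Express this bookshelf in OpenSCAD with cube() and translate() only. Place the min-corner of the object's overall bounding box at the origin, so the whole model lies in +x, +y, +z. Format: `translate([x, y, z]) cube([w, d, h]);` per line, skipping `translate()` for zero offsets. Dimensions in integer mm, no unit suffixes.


cube([19, 221, 1934]);
translate([523, 0, 0]) cube([19, 221, 1934]);
translate([19, 0, 0]) cube([504, 221, 31]);
translate([19, 0, 366]) cube([504, 221, 31]);
translate([19, 0, 732]) cube([504, 221, 31]);
translate([19, 0, 1098]) cube([504, 221, 31]);
translate([19, 0, 1464]) cube([504, 221, 31]);
translate([19, 0, 1830]) cube([504, 221, 31]);


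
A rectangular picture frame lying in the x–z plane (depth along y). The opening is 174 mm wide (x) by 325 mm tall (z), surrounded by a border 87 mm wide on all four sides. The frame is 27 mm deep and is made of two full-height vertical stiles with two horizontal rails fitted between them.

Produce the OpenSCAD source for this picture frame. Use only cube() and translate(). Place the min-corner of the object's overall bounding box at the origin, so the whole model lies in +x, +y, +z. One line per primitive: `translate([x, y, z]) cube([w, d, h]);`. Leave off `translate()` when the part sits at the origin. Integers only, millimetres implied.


cube([87, 27, 499]);
translate([261, 0, 0]) cube([87, 27, 499]);
translate([87, 0, 0]) cube([174, 27, 87]);
translate([87, 0, 412]) cube([174, 27, 87]);


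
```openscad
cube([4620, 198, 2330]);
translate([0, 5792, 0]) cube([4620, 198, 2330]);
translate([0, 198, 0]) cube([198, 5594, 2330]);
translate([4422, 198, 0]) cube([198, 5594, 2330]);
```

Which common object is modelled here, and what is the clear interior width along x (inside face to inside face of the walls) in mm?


A house (or room) frame. The interior width is 4224 mm.

Four 2330 mm walls enclosing a rectangle with no floor or roof — a room or house frame. Outside width is 4620 mm and wall thickness is 198 mm, so the interior width is 4620 − 2 × 198 = 4224 mm.


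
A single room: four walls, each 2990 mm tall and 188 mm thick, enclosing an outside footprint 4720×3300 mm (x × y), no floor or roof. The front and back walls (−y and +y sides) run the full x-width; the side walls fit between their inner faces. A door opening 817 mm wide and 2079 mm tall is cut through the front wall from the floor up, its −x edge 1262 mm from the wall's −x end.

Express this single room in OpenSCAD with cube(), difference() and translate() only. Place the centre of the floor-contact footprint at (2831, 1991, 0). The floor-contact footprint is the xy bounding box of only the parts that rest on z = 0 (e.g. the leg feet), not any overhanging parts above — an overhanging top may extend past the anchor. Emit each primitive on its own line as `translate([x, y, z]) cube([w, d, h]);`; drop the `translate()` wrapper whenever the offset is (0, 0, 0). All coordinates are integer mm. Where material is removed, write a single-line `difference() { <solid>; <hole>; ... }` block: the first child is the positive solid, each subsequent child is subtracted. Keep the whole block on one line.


difference() { translate([471, 341, 0]) cube([4720, 188, 2990]); translate([1733, 341, 0]) cube([817, 188, 2079]); }
translate([471, 3453, 0]) cube([4720, 188, 2990]);
translate([471, 529, 0]) cube([188, 2924, 2990]);
translate([5003, 529, 0]) cube([188, 2924, 2990]);


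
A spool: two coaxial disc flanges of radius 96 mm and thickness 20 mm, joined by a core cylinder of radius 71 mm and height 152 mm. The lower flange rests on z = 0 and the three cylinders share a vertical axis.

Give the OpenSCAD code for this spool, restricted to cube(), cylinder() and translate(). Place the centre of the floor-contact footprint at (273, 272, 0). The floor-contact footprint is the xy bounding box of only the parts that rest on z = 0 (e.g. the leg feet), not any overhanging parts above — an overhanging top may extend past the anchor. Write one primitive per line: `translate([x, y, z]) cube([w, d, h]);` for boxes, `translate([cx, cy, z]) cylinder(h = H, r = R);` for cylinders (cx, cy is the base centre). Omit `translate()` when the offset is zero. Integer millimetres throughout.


translate([273, 272, 0]) cylinder(h = 20, r = 96);
translate([273, 272, 20]) cylinder(h = 152, r = 71);
translate([273, 272, 172]) cylinder(h = 20, r = 96);


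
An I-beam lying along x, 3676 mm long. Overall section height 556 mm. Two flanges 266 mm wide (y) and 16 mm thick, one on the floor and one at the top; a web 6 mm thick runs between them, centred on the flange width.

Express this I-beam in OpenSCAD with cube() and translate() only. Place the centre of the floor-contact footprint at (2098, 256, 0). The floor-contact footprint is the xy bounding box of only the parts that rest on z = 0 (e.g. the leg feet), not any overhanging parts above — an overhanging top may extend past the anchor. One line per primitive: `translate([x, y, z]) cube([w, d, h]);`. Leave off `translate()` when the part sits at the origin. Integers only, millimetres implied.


translate([260, 123, 0]) cube([3676, 266, 16]);
translate([260, 253, 16]) cube([3676, 6, 524]);
translate([260, 123, 540]) cube([3676, 266, 16]);


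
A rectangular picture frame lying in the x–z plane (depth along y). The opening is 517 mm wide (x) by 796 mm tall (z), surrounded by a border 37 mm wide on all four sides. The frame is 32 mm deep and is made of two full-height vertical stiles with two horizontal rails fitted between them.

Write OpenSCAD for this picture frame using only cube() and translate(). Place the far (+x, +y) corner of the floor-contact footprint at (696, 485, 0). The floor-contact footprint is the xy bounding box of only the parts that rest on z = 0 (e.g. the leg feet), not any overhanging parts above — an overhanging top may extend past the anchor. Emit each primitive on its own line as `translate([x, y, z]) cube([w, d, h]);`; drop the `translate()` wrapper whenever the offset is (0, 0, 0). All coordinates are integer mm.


translate([105, 453, 0]) cube([37, 32, 870]);
translate([659, 453, 0]) cube([37, 32, 870]);
translate([142, 453, 0]) cube([517, 32, 37]);
translate([142, 453, 833]) cube([517, 32, 37]);


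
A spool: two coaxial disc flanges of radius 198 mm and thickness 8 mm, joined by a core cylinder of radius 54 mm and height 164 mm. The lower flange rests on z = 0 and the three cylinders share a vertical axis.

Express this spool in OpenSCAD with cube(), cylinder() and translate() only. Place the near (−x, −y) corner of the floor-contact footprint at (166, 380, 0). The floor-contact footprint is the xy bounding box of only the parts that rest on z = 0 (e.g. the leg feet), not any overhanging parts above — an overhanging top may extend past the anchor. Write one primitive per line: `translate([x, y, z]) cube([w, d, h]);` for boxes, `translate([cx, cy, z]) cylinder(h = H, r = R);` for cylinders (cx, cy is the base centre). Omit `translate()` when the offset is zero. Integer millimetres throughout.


translate([364, 578, 0]) cylinder(h = 8, r = 198);
translate([364, 578, 8]) cylinder(h = 164, r = 54);
translate([364, 578, 172]) cylinder(h = 8, r = 198);


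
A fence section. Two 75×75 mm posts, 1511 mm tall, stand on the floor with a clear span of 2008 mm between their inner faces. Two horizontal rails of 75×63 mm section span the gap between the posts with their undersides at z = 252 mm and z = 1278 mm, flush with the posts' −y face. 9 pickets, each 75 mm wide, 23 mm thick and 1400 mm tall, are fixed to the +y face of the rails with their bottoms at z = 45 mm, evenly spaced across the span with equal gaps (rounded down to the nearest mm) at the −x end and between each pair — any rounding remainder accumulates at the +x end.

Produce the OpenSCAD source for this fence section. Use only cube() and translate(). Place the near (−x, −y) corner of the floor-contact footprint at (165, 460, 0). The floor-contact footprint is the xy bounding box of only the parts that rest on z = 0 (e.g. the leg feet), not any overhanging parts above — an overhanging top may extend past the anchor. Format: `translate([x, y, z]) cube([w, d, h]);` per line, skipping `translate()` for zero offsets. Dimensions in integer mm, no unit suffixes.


translate([165, 460, 0]) cube([75, 75, 1511]);
translate([2248, 460, 0]) cube([75, 75, 1511]);
translate([240, 460, 252]) cube([2008, 75, 63]);
translate([240, 460, 1278]) cube([2008, 75, 63]);
translate([373, 535, 45]) cube([75, 23, 1400]);
translate([581, 535, 45]) cube([75, 23, 1400]);
translate([789, 535, 45]) cube([75, 23, 1400]);
translate([997, 535, 45]) cube([75, 23, 1400]);
translate([1205, 535, 45]) cube([75, 23, 1400]);
translate([1413, 535, 45]) cube([75, 23, 1400]);
translate([1621, 535, 45]) cube([75, 23, 1400]);
translate([1829, 535, 45]) cube([75, 23, 1400]);
translate([2037, 535, 45]) cube([75, 23, 1400]);


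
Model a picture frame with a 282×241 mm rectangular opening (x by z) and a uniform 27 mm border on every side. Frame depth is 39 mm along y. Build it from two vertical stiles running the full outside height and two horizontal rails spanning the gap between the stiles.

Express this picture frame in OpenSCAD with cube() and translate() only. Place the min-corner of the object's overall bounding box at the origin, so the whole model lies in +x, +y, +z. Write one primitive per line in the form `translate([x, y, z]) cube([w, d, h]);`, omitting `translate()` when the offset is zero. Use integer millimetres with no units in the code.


cube([27, 39, 295]);
translate([309, 0, 0]) cube([27, 39, 295]);
translate([27, 0, 0]) cube([282, 39, 27]);
translate([27, 0, 268]) cube([282, 39, 27]);


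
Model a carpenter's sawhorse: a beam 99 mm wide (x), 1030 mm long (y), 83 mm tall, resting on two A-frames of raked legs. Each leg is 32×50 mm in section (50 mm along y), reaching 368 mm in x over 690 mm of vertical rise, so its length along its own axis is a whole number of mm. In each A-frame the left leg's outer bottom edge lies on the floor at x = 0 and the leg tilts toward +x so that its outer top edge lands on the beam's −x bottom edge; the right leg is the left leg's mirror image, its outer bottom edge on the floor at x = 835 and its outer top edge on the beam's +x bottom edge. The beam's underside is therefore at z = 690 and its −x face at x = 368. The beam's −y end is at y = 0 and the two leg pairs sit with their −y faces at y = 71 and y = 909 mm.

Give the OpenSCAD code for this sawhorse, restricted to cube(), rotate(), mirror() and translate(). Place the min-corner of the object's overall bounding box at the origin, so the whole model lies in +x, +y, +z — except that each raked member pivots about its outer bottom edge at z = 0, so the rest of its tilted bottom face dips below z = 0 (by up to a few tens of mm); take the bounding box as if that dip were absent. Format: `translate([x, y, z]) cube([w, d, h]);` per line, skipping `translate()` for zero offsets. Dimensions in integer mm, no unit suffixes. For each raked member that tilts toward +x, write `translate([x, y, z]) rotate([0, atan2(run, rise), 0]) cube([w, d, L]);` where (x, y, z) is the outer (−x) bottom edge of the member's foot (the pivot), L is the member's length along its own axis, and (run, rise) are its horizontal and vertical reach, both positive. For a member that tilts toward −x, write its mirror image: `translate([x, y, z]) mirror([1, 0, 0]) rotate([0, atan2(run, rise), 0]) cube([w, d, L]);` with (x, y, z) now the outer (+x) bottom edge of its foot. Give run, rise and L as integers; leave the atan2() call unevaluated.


// leg length = √(368² + 690²) = 782
// right-leg outer foot x = 2·368 + 99 = 835
// beam min-corner = (368, 0, 690)
translate([368, 0, 690]) cube([99, 1030, 83]);
translate([0, 71, 0]) rotate([0, atan2(368, 690), 0]) cube([32, 50, 782]);
translate([835, 71, 0]) mirror([1, 0, 0]) rotate([0, atan2(368, 690), 0]) cube([32, 50, 782]);
translate([0, 909, 0]) rotate([0, atan2(368, 690), 0]) cube([32, 50, 782]);
translate([835, 909, 0]) mirror([1, 0, 0]) rotate([0, atan2(368, 690), 0]) cube([32, 50, 782]);


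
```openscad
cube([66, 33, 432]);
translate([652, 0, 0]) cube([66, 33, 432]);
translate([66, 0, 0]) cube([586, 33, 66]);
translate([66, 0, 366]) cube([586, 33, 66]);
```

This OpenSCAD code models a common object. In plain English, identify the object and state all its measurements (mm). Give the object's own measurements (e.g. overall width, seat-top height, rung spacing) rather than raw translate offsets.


A rectangular picture frame lying in the x–z plane (depth along y). The opening is 586 mm wide (x) by 300 mm tall (z), surrounded by a border 66 mm wide on all four sides. The frame is 33 mm deep and is made of two full-height vertical stiles with two horizontal rails fitted between them.


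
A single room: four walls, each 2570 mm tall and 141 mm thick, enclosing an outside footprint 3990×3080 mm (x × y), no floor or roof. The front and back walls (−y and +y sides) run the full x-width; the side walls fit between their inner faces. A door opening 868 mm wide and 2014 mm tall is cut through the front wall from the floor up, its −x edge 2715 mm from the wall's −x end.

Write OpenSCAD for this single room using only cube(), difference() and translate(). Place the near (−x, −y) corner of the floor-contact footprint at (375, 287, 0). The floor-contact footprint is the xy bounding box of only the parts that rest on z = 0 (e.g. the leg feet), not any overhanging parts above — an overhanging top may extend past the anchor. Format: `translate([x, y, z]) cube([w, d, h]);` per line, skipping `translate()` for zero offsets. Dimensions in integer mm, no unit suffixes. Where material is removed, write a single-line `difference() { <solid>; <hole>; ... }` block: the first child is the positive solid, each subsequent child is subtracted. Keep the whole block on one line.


difference() { translate([375, 287, 0]) cube([3990, 141, 2570]); translate([3090, 287, 0]) cube([868, 141, 2014]); }
translate([375, 3226, 0]) cube([3990, 141, 2570]);
translate([375, 428, 0]) cube([141, 2798, 2570]);
translate([4224, 428, 0]) cube([141, 2798, 2570]);


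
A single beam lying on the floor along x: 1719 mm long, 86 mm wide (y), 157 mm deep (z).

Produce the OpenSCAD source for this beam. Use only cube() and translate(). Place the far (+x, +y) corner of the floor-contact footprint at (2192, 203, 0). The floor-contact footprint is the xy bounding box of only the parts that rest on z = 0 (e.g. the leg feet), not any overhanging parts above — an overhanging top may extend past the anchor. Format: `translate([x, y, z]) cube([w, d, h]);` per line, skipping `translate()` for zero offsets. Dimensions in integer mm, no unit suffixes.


translate([473, 117, 0]) cube([1719, 86, 157]);


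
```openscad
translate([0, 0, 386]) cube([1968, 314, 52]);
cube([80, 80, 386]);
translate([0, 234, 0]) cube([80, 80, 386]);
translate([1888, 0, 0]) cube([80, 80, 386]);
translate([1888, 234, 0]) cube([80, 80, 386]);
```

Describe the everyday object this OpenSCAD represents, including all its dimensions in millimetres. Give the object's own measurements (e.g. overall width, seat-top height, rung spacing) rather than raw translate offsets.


A bench: a 1968×314 mm seat slab, 52 mm thick, top at z = 438 mm, on four 80×80 mm square legs flush with the seat corners and standing on z = 0.


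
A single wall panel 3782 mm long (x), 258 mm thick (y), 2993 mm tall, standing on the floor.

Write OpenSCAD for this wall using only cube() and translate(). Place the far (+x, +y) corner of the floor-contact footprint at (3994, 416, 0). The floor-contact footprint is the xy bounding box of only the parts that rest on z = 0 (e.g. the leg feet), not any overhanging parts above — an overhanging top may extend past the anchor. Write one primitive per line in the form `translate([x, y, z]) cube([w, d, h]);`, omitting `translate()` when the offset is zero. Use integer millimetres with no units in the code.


translate([212, 158, 0]) cube([3782, 258, 2993]);


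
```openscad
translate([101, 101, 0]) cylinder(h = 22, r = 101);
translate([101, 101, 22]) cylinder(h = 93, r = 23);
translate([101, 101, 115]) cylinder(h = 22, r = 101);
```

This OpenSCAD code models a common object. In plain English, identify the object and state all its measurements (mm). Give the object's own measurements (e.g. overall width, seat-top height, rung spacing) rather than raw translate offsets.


A spool: two coaxial disc flanges of radius 101 mm and thickness 22 mm, joined by a core cylinder of radius 23 mm and height 93 mm. The lower flange rests on z = 0 and the three cylinders share a vertical axis.


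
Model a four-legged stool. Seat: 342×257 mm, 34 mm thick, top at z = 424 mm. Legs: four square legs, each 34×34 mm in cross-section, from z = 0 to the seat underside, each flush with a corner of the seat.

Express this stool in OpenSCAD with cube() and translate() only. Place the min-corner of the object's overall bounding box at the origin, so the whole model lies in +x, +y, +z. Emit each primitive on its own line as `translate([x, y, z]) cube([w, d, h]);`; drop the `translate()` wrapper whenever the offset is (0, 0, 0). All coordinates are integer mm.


// leg_h = 424 - 34 = 390
translate([0, 0, 390]) cube([342, 257, 34]);
cube([34, 34, 390]);
translate([308, 0, 0]) cube([34, 34, 390]);
translate([0, 223, 0]) cube([34, 34, 390]);
translate([308, 223, 0]) cube([34, 34, 390]);


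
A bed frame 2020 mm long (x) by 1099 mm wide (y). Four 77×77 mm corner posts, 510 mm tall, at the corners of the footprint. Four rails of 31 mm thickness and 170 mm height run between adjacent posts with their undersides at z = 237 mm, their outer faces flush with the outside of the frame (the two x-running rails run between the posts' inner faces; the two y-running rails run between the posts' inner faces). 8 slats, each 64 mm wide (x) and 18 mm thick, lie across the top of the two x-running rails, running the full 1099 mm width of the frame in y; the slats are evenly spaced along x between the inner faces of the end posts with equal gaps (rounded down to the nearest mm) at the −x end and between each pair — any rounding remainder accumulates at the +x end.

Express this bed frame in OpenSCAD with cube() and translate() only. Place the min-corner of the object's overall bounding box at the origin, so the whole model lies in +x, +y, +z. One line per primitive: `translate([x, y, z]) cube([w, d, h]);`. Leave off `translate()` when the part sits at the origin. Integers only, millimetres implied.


// slat z = rail_z + rail_h = 237 + 170 = 407
// slat gap = ⌊(1866 − 8·64) / 9⌋ = 150
cube([77, 77, 510]);
translate([0, 1022, 0]) cube([77, 77, 510]);
translate([1943, 0, 0]) cube([77, 77, 510]);
translate([1943, 1022, 0]) cube([77, 77, 510]);
translate([77, 0, 237]) cube([1866, 31, 170]);
translate([77, 1068, 237]) cube([1866, 31, 170]);
translate([0, 77, 237]) cube([31, 945, 170]);
translate([1989, 77, 237]) cube([31, 945, 170]);
translate([227, 0, 407]) cube([64, 1099, 18]);
translate([441, 0, 407]) cube([64, 1099, 18]);
translate([655, 0, 407]) cube([64, 1099, 18]);
translate([869, 0, 407]) cube([64, 1099, 18]);
translate([1083, 0, 407]) cube([64, 1099, 18]);
translate([1297, 0, 407]) cube([64, 1099, 18]);
translate([1511, 0, 407]) cube([64, 1099, 18]);
translate([1725, 0, 407]) cube([64, 1099, 18]);


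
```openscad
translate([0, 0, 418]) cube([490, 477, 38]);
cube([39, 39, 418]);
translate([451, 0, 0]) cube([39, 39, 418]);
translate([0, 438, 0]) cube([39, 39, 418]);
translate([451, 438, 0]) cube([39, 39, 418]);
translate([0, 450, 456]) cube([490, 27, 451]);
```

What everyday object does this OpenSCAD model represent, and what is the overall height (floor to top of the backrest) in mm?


A chair. The overall height is 907 mm.

A slab on four corner posts with a tall panel at the back — a chair. The seat slab sits at z = 418 with thickness 38, and the 451 mm backrest starts at the seat top, so the overall height is 418 + 38 + 451 = 907 mm.


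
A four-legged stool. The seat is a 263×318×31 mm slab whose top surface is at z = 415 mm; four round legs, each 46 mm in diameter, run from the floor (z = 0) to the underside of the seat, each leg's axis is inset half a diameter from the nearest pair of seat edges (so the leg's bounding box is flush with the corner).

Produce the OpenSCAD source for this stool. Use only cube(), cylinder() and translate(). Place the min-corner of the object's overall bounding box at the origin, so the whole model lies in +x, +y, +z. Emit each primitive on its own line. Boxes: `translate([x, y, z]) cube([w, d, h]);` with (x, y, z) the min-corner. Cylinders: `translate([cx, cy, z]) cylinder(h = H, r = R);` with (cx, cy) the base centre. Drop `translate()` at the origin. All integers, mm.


translate([0, 0, 384]) cube([263, 318, 31]);
translate([23, 23, 0]) cylinder(h = 384, r = 23);
translate([240, 23, 0]) cylinder(h = 384, r = 23);
translate([23, 295, 0]) cylinder(h = 384, r = 23);
translate([240, 295, 0]) cylinder(h = 384, r = 23);


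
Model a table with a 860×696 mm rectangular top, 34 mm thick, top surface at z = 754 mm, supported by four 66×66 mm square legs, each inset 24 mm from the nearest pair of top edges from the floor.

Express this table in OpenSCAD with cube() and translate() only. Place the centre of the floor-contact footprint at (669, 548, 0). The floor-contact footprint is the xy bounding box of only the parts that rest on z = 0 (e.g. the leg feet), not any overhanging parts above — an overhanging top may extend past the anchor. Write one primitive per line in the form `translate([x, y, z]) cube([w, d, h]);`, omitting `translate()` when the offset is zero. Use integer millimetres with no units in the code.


translate([239, 200, 720]) cube([860, 696, 34]);
translate([263, 224, 0]) cube([66, 66, 720]);
translate([1009, 224, 0]) cube([66, 66, 720]);
translate([263, 806, 0]) cube([66, 66, 720]);
translate([1009, 806, 0]) cube([66, 66, 720]);


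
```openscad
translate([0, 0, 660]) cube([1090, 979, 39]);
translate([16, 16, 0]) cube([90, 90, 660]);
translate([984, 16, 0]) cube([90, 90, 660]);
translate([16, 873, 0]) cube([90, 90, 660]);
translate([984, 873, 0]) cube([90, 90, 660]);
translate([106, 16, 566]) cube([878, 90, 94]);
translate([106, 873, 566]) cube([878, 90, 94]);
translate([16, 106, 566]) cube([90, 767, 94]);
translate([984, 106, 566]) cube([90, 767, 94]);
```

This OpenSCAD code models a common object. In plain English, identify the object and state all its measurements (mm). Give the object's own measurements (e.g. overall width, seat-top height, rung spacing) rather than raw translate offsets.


A rectangular dining table. The top is 1090×979×39 mm with its upper surface at z = 699 mm. It stands on four 90×90 mm square legs, each inset 16 mm from the nearest pair of top edges, running from the floor to the underside of the top. Four apron rails, 90 mm thick and 94 mm tall, run between adjacent legs with their top edges flush with the underside of the top and their outer faces flush with the legs' outer faces.


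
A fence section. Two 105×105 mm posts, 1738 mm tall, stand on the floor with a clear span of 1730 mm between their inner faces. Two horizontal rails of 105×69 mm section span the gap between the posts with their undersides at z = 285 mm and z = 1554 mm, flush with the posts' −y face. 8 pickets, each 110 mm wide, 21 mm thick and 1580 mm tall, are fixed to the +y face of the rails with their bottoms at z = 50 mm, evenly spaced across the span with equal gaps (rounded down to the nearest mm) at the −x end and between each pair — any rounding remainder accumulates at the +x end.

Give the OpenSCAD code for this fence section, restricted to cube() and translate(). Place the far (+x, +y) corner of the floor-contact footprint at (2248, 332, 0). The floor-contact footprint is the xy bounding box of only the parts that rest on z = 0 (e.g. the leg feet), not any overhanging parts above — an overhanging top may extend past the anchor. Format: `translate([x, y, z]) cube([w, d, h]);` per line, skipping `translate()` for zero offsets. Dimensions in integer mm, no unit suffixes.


translate([308, 227, 0]) cube([105, 105, 1738]);
translate([2143, 227, 0]) cube([105, 105, 1738]);
translate([413, 227, 285]) cube([1730, 105, 69]);
translate([413, 227, 1554]) cube([1730, 105, 69]);
translate([507, 332, 50]) cube([110, 21, 1580]);
translate([711, 332, 50]) cube([110, 21, 1580]);
translate([915, 332, 50]) cube([110, 21, 1580]);
translate([1119, 332, 50]) cube([110, 21, 1580]);
translate([1323, 332, 50]) cube([110, 21, 1580]);
translate([1527, 332, 50]) cube([110, 21, 1580]);
translate([1731, 332, 50]) cube([110, 21, 1580]);
translate([1935, 332, 50]) cube([110, 21, 1580]);


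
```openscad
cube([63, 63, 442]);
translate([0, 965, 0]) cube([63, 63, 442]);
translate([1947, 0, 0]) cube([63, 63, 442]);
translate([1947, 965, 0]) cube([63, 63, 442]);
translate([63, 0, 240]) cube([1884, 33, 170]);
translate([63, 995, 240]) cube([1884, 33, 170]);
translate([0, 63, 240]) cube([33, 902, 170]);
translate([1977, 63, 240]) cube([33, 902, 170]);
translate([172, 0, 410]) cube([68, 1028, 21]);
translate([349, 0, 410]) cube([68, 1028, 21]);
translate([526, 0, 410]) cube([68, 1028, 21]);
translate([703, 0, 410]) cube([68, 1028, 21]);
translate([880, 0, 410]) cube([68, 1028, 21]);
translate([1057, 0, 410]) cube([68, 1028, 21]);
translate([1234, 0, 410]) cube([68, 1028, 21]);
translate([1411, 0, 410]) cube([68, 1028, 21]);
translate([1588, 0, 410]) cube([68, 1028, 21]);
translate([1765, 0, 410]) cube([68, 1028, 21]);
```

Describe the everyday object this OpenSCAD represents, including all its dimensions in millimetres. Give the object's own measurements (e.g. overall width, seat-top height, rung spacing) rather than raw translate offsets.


A bed frame 2010 mm long (x) by 1028 mm wide (y). Four 63×63 mm corner posts, 442 mm tall, at the corners of the footprint. Four rails of 33 mm thickness and 170 mm height run between adjacent posts with their undersides at z = 240 mm, their outer faces flush with the outside of the frame (the two x-running rails run between the posts' inner faces; the two y-running rails run between the posts' inner faces). 10 slats, each 68 mm wide (x) and 21 mm thick, lie across the top of the two x-running rails, running the full 1028 mm width of the frame in y; along x they sit between the end posts with a 109 mm gap after the −x posts and between neighbouring slats, leaving 114 mm before the +x posts.


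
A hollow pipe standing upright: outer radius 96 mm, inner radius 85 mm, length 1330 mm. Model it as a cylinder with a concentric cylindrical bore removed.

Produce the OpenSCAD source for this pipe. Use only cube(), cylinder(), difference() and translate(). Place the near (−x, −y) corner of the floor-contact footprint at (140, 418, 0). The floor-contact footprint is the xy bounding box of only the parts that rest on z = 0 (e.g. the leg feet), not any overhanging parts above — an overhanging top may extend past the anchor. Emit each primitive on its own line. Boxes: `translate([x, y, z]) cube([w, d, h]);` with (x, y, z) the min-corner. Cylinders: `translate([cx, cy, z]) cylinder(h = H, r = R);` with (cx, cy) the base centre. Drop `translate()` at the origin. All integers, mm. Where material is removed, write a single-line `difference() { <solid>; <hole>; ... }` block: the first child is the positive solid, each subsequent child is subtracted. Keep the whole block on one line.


difference() { translate([236, 514, 0]) cylinder(h = 1330, r = 96); translate([236, 514, 0]) cylinder(h = 1330, r = 85); }
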